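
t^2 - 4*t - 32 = (t - 8)*(t + 4)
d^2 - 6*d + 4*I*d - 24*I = (d - 6)*(d + 4*I)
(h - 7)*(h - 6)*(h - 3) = h^3 - 16*h^2 + 81*h - 126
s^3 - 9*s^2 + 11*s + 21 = (s - 7)*(s - 3)*(s + 1)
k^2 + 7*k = k*(k + 7)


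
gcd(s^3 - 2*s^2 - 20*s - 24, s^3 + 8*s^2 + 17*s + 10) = s + 2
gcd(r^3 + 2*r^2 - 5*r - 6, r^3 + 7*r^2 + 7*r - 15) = r + 3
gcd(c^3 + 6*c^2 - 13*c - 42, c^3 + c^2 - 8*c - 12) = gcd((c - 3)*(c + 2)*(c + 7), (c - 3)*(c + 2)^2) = c^2 - c - 6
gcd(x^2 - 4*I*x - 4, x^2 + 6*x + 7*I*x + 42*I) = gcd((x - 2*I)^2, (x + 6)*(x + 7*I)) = 1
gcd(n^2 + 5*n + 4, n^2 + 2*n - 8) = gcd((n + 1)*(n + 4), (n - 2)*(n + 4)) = n + 4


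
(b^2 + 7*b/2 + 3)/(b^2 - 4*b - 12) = (b + 3/2)/(b - 6)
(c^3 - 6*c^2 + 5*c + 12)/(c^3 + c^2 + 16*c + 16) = (c^2 - 7*c + 12)/(c^2 + 16)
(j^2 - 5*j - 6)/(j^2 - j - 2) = (j - 6)/(j - 2)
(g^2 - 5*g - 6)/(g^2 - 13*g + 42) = (g + 1)/(g - 7)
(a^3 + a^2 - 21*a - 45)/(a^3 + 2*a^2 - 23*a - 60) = (a + 3)/(a + 4)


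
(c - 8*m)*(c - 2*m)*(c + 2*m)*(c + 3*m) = c^4 - 5*c^3*m - 28*c^2*m^2 + 20*c*m^3 + 96*m^4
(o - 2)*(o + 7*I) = o^2 - 2*o + 7*I*o - 14*I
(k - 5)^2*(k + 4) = k^3 - 6*k^2 - 15*k + 100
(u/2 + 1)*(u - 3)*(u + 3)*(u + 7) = u^4/2 + 9*u^3/2 + 5*u^2/2 - 81*u/2 - 63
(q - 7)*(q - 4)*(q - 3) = q^3 - 14*q^2 + 61*q - 84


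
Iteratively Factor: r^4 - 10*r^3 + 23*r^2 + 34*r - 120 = (r - 5)*(r^3 - 5*r^2 - 2*r + 24) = (r - 5)*(r - 3)*(r^2 - 2*r - 8) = (r - 5)*(r - 4)*(r - 3)*(r + 2)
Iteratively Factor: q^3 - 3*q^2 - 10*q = (q)*(q^2 - 3*q - 10) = q*(q + 2)*(q - 5)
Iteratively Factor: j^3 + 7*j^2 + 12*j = (j)*(j^2 + 7*j + 12) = j*(j + 3)*(j + 4)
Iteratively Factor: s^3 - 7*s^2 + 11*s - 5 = (s - 1)*(s^2 - 6*s + 5) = (s - 1)^2*(s - 5)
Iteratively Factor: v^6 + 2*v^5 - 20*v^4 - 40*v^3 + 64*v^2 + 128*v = (v + 4)*(v^5 - 2*v^4 - 12*v^3 + 8*v^2 + 32*v) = (v + 2)*(v + 4)*(v^4 - 4*v^3 - 4*v^2 + 16*v) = (v - 2)*(v + 2)*(v + 4)*(v^3 - 2*v^2 - 8*v) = (v - 4)*(v - 2)*(v + 2)*(v + 4)*(v^2 + 2*v) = (v - 4)*(v - 2)*(v + 2)^2*(v + 4)*(v)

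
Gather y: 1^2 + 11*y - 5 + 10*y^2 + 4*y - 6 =10*y^2 + 15*y - 10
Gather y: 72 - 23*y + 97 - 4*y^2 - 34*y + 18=-4*y^2 - 57*y + 187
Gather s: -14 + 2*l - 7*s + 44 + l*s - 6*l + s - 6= -4*l + s*(l - 6) + 24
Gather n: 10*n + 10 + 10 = 10*n + 20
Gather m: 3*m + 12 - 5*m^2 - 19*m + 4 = -5*m^2 - 16*m + 16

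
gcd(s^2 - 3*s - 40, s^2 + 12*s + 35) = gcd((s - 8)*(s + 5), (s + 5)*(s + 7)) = s + 5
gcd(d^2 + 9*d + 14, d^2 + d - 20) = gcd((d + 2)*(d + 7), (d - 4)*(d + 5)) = 1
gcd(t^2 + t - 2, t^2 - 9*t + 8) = t - 1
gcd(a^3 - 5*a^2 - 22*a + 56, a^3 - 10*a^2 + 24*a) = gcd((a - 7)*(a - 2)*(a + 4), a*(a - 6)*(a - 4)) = 1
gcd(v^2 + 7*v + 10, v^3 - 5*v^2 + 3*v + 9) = 1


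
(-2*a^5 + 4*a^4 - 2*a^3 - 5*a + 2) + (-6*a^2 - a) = -2*a^5 + 4*a^4 - 2*a^3 - 6*a^2 - 6*a + 2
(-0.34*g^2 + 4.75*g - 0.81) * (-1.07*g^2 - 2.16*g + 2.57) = 0.3638*g^4 - 4.3481*g^3 - 10.2671*g^2 + 13.9571*g - 2.0817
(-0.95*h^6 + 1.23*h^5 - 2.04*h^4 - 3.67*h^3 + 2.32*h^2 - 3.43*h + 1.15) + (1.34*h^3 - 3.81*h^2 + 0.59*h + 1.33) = -0.95*h^6 + 1.23*h^5 - 2.04*h^4 - 2.33*h^3 - 1.49*h^2 - 2.84*h + 2.48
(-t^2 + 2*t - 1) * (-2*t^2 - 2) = 2*t^4 - 4*t^3 + 4*t^2 - 4*t + 2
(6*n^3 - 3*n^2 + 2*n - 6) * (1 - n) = -6*n^4 + 9*n^3 - 5*n^2 + 8*n - 6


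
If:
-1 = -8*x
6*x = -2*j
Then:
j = -3/8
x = 1/8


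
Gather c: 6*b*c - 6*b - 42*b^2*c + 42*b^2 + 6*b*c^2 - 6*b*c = -42*b^2*c + 42*b^2 + 6*b*c^2 - 6*b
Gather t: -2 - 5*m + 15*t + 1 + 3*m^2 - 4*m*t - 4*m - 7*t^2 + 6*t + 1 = 3*m^2 - 9*m - 7*t^2 + t*(21 - 4*m)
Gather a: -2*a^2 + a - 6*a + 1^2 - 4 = -2*a^2 - 5*a - 3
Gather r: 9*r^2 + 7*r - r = 9*r^2 + 6*r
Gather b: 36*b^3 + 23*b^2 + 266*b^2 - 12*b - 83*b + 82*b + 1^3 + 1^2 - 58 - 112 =36*b^3 + 289*b^2 - 13*b - 168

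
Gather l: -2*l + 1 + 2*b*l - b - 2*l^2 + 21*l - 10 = -b - 2*l^2 + l*(2*b + 19) - 9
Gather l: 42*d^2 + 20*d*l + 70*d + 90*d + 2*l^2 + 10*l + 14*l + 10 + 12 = 42*d^2 + 160*d + 2*l^2 + l*(20*d + 24) + 22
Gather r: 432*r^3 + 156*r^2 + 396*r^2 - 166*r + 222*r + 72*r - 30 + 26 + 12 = 432*r^3 + 552*r^2 + 128*r + 8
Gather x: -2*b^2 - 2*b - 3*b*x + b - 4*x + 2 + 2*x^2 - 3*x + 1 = -2*b^2 - b + 2*x^2 + x*(-3*b - 7) + 3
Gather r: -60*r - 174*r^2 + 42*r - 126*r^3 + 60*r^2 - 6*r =-126*r^3 - 114*r^2 - 24*r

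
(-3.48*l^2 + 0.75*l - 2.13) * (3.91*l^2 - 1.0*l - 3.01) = -13.6068*l^4 + 6.4125*l^3 + 1.3965*l^2 - 0.1275*l + 6.4113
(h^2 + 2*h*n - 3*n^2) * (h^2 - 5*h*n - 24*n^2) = h^4 - 3*h^3*n - 37*h^2*n^2 - 33*h*n^3 + 72*n^4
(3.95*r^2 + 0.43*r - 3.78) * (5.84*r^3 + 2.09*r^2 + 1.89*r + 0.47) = 23.068*r^5 + 10.7667*r^4 - 13.711*r^3 - 5.231*r^2 - 6.9421*r - 1.7766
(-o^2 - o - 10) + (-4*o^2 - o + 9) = -5*o^2 - 2*o - 1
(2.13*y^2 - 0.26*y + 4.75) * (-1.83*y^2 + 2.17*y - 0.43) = -3.8979*y^4 + 5.0979*y^3 - 10.1726*y^2 + 10.4193*y - 2.0425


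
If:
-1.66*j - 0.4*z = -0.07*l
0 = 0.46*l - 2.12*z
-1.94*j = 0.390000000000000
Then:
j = -0.20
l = 19.87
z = 4.31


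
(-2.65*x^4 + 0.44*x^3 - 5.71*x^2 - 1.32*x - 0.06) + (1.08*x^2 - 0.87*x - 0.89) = -2.65*x^4 + 0.44*x^3 - 4.63*x^2 - 2.19*x - 0.95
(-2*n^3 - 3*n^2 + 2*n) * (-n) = 2*n^4 + 3*n^3 - 2*n^2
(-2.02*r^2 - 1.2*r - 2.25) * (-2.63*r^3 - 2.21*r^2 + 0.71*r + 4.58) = 5.3126*r^5 + 7.6202*r^4 + 7.1353*r^3 - 5.1311*r^2 - 7.0935*r - 10.305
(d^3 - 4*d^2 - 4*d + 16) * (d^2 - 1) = d^5 - 4*d^4 - 5*d^3 + 20*d^2 + 4*d - 16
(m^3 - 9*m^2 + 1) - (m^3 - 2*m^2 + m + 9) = -7*m^2 - m - 8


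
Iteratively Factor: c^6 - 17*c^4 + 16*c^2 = (c - 1)*(c^5 + c^4 - 16*c^3 - 16*c^2) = c*(c - 1)*(c^4 + c^3 - 16*c^2 - 16*c) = c*(c - 1)*(c + 1)*(c^3 - 16*c) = c*(c - 1)*(c + 1)*(c + 4)*(c^2 - 4*c) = c*(c - 4)*(c - 1)*(c + 1)*(c + 4)*(c)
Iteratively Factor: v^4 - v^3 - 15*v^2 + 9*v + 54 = (v - 3)*(v^3 + 2*v^2 - 9*v - 18) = (v - 3)^2*(v^2 + 5*v + 6) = (v - 3)^2*(v + 2)*(v + 3)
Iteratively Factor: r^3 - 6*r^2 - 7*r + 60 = (r - 5)*(r^2 - r - 12) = (r - 5)*(r - 4)*(r + 3)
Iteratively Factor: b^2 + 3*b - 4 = (b - 1)*(b + 4)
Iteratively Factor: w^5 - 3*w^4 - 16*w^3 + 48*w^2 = (w - 3)*(w^4 - 16*w^2) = (w - 4)*(w - 3)*(w^3 + 4*w^2) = w*(w - 4)*(w - 3)*(w^2 + 4*w) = w^2*(w - 4)*(w - 3)*(w + 4)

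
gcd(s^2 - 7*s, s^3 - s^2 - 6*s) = s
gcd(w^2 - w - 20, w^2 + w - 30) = w - 5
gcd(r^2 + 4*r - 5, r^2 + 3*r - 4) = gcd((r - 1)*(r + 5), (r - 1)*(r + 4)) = r - 1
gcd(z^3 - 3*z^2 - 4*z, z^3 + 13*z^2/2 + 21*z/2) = z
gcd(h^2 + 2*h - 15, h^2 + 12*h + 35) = h + 5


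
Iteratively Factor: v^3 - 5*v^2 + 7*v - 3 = (v - 1)*(v^2 - 4*v + 3) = (v - 1)^2*(v - 3)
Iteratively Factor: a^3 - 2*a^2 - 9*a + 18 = (a + 3)*(a^2 - 5*a + 6) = (a - 3)*(a + 3)*(a - 2)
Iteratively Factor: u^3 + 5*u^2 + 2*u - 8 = (u + 4)*(u^2 + u - 2) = (u + 2)*(u + 4)*(u - 1)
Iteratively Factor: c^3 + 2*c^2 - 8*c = (c - 2)*(c^2 + 4*c) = (c - 2)*(c + 4)*(c)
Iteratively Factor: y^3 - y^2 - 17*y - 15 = (y + 3)*(y^2 - 4*y - 5) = (y - 5)*(y + 3)*(y + 1)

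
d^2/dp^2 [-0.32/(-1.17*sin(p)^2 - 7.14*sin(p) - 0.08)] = (-1.752192*sin(p)^4 - 8.019648*sin(p)^3 - 13.565376*sin(p)^2 + 16.22208*sin(p) + 32.56704)/(1.17*sin(p)^2 + 7.14*sin(p) + 0.08)^3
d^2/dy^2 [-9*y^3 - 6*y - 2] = -54*y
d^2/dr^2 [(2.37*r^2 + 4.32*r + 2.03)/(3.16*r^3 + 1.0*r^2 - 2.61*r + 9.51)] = (47.331744*r^6 + 258.826752*r^5 + 442.437288*r^4 - 802.204624*r^3 - 1781.382912*r^2 - 644.317488*r + 632.186904)/(31.554496*r^9 + 29.9568*r^8 - 68.707248*r^7 + 236.403568*r^6 + 237.058308*r^5 - 421.641756*r^4 + 690.665967*r^3 + 465.669513*r^2 - 708.145983*r + 860.085351)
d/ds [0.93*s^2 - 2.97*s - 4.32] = 1.86*s - 2.97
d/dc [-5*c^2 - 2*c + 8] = -10*c - 2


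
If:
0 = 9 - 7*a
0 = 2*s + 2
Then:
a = 9/7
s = -1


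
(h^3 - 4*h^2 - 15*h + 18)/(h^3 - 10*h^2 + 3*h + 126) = (h - 1)/(h - 7)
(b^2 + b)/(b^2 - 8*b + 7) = b*(b + 1)/(b^2 - 8*b + 7)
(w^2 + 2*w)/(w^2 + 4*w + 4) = w/(w + 2)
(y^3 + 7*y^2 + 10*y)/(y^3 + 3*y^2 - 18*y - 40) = y/(y - 4)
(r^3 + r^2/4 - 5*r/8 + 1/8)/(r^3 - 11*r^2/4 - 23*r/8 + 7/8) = (2*r - 1)/(2*r - 7)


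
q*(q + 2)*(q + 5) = q^3 + 7*q^2 + 10*q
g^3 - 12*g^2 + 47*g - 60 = (g - 5)*(g - 4)*(g - 3)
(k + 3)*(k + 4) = k^2 + 7*k + 12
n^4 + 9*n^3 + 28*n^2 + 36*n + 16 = (n + 1)*(n + 2)^2*(n + 4)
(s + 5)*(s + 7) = s^2 + 12*s + 35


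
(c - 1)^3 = c^3 - 3*c^2 + 3*c - 1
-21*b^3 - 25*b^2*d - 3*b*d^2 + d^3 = (-7*b + d)*(b + d)*(3*b + d)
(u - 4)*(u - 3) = u^2 - 7*u + 12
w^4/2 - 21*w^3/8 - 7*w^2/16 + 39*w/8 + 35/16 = (w/2 + 1/2)*(w - 5)*(w - 7/4)*(w + 1/2)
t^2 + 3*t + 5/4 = (t + 1/2)*(t + 5/2)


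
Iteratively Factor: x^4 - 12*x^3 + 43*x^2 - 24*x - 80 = (x - 4)*(x^3 - 8*x^2 + 11*x + 20) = (x - 4)*(x + 1)*(x^2 - 9*x + 20) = (x - 4)^2*(x + 1)*(x - 5)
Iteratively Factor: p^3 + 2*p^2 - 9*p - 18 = (p - 3)*(p^2 + 5*p + 6) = (p - 3)*(p + 3)*(p + 2)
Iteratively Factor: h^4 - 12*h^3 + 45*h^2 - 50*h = (h - 5)*(h^3 - 7*h^2 + 10*h) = h*(h - 5)*(h^2 - 7*h + 10) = h*(h - 5)^2*(h - 2)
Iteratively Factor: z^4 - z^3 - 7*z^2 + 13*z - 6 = (z - 1)*(z^3 - 7*z + 6) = (z - 1)*(z + 3)*(z^2 - 3*z + 2) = (z - 1)^2*(z + 3)*(z - 2)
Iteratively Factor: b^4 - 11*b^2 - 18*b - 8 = (b + 2)*(b^3 - 2*b^2 - 7*b - 4) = (b + 1)*(b + 2)*(b^2 - 3*b - 4) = (b - 4)*(b + 1)*(b + 2)*(b + 1)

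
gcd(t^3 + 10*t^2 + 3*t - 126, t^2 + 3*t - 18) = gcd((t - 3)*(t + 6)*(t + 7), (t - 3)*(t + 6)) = t^2 + 3*t - 18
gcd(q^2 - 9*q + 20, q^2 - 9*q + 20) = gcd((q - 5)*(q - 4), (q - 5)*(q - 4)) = q^2 - 9*q + 20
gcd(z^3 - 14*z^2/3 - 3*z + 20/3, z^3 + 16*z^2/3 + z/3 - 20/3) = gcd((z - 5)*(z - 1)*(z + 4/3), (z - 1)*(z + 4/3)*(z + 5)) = z^2 + z/3 - 4/3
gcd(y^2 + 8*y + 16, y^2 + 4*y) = y + 4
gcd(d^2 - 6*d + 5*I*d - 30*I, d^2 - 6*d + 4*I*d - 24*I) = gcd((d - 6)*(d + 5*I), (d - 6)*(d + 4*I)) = d - 6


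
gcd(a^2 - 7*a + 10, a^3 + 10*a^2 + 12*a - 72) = a - 2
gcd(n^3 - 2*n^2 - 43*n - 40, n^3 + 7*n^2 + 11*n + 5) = n^2 + 6*n + 5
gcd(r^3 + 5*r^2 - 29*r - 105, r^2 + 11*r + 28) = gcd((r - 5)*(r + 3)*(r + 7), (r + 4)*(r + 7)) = r + 7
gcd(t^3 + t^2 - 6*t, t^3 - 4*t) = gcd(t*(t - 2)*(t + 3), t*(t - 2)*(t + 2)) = t^2 - 2*t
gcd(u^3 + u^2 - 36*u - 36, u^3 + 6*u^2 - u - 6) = u^2 + 7*u + 6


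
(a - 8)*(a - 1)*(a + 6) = a^3 - 3*a^2 - 46*a + 48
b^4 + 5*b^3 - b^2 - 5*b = b*(b - 1)*(b + 1)*(b + 5)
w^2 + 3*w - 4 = (w - 1)*(w + 4)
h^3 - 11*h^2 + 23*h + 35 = (h - 7)*(h - 5)*(h + 1)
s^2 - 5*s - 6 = (s - 6)*(s + 1)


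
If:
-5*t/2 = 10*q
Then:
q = -t/4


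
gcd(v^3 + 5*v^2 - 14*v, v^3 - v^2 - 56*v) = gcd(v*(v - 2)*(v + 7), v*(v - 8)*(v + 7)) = v^2 + 7*v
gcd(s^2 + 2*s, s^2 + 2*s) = s^2 + 2*s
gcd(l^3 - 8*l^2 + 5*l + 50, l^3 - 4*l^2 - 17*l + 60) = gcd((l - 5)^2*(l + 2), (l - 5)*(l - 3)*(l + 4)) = l - 5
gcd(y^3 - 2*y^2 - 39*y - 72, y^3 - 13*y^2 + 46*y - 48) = y - 8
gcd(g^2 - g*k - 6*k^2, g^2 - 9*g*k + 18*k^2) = g - 3*k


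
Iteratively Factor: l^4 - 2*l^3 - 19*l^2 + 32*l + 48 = (l - 4)*(l^3 + 2*l^2 - 11*l - 12) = (l - 4)*(l + 1)*(l^2 + l - 12) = (l - 4)*(l + 1)*(l + 4)*(l - 3)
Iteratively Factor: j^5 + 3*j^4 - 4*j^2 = (j + 2)*(j^4 + j^3 - 2*j^2) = j*(j + 2)*(j^3 + j^2 - 2*j) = j^2*(j + 2)*(j^2 + j - 2) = j^2*(j - 1)*(j + 2)*(j + 2)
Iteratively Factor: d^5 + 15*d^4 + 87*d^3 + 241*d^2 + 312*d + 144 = (d + 4)*(d^4 + 11*d^3 + 43*d^2 + 69*d + 36) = (d + 3)*(d + 4)*(d^3 + 8*d^2 + 19*d + 12) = (d + 3)^2*(d + 4)*(d^2 + 5*d + 4) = (d + 1)*(d + 3)^2*(d + 4)*(d + 4)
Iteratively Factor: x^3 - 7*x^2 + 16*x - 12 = (x - 2)*(x^2 - 5*x + 6) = (x - 3)*(x - 2)*(x - 2)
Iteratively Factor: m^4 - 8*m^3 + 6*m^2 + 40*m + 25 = (m - 5)*(m^3 - 3*m^2 - 9*m - 5) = (m - 5)*(m + 1)*(m^2 - 4*m - 5) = (m - 5)^2*(m + 1)*(m + 1)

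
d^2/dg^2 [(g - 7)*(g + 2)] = 2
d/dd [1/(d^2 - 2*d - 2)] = 2*(1 - d)/(-d^2 + 2*d + 2)^2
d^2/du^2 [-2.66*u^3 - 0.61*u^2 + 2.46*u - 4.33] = -15.96*u - 1.22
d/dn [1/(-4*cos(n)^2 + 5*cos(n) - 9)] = (5 - 8*cos(n))*sin(n)/(4*cos(n)^2 - 5*cos(n) + 9)^2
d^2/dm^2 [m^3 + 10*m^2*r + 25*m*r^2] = 6*m + 20*r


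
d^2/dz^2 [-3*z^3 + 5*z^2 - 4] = 10 - 18*z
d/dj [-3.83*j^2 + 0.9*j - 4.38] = 0.9 - 7.66*j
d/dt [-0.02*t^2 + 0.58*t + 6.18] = 0.58 - 0.04*t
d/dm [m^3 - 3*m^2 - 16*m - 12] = 3*m^2 - 6*m - 16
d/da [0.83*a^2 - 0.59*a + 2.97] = 1.66*a - 0.59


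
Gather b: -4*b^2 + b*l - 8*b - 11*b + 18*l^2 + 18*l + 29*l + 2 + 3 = -4*b^2 + b*(l - 19) + 18*l^2 + 47*l + 5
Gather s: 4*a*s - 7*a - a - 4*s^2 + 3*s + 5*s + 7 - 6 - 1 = -8*a - 4*s^2 + s*(4*a + 8)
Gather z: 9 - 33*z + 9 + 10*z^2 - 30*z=10*z^2 - 63*z + 18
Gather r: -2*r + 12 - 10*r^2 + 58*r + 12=-10*r^2 + 56*r + 24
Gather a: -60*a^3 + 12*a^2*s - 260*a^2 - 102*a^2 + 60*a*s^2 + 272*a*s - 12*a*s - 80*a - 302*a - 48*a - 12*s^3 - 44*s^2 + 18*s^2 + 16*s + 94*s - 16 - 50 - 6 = -60*a^3 + a^2*(12*s - 362) + a*(60*s^2 + 260*s - 430) - 12*s^3 - 26*s^2 + 110*s - 72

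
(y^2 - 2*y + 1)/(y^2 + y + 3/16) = 16*(y^2 - 2*y + 1)/(16*y^2 + 16*y + 3)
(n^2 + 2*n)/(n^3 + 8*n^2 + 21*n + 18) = n/(n^2 + 6*n + 9)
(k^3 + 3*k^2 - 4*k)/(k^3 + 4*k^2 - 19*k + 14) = k*(k + 4)/(k^2 + 5*k - 14)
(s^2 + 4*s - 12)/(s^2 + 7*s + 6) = (s - 2)/(s + 1)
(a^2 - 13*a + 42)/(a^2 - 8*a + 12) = (a - 7)/(a - 2)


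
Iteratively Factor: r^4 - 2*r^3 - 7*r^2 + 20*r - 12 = (r - 1)*(r^3 - r^2 - 8*r + 12) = (r - 2)*(r - 1)*(r^2 + r - 6) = (r - 2)^2*(r - 1)*(r + 3)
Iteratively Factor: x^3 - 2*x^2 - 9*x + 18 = (x - 2)*(x^2 - 9) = (x - 2)*(x + 3)*(x - 3)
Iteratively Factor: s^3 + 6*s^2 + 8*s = (s + 2)*(s^2 + 4*s) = (s + 2)*(s + 4)*(s)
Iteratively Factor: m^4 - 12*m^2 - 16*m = (m + 2)*(m^3 - 2*m^2 - 8*m) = (m - 4)*(m + 2)*(m^2 + 2*m) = m*(m - 4)*(m + 2)*(m + 2)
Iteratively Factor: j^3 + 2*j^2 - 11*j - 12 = (j + 4)*(j^2 - 2*j - 3) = (j + 1)*(j + 4)*(j - 3)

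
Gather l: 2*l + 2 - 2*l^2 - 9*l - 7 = -2*l^2 - 7*l - 5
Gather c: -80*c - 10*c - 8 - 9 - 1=-90*c - 18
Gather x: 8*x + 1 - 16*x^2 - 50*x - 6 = -16*x^2 - 42*x - 5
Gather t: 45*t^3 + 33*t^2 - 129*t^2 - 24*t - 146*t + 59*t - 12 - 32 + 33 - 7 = 45*t^3 - 96*t^2 - 111*t - 18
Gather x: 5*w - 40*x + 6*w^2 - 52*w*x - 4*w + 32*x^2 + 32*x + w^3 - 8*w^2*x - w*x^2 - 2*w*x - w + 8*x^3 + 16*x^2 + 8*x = w^3 + 6*w^2 + 8*x^3 + x^2*(48 - w) + x*(-8*w^2 - 54*w)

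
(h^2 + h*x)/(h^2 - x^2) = h/(h - x)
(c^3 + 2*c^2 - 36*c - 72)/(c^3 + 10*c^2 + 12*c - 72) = (c^2 - 4*c - 12)/(c^2 + 4*c - 12)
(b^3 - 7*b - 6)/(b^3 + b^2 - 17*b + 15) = (b^2 + 3*b + 2)/(b^2 + 4*b - 5)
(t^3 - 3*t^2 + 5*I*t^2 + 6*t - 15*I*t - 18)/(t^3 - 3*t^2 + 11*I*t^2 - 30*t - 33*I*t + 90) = (t - I)/(t + 5*I)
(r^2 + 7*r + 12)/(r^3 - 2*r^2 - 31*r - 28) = (r + 3)/(r^2 - 6*r - 7)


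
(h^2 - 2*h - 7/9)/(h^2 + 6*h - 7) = (h^2 - 2*h - 7/9)/(h^2 + 6*h - 7)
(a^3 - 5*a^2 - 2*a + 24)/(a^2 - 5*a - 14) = (a^2 - 7*a + 12)/(a - 7)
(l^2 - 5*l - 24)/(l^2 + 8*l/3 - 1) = 3*(l - 8)/(3*l - 1)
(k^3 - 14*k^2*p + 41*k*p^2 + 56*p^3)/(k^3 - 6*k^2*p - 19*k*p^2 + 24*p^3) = (-k^2 + 6*k*p + 7*p^2)/(-k^2 - 2*k*p + 3*p^2)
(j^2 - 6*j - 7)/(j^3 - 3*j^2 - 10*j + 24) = (j^2 - 6*j - 7)/(j^3 - 3*j^2 - 10*j + 24)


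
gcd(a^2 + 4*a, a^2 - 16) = a + 4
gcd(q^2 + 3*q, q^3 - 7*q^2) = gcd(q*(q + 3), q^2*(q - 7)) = q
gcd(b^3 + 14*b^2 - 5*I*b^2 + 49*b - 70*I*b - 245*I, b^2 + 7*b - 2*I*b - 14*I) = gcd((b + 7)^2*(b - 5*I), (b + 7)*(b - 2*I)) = b + 7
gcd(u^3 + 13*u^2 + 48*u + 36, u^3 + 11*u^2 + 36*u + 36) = u + 6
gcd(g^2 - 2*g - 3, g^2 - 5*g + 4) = 1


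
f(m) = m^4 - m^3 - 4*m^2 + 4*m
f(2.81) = 19.82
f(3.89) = 125.15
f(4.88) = 375.17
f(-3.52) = 133.49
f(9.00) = 5544.00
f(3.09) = 35.83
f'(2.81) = 46.58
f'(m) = 4*m^3 - 3*m^2 - 8*m + 4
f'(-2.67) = -72.16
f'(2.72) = 40.54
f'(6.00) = 712.00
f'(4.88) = 358.37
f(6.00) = 960.00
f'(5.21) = 446.57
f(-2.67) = 30.66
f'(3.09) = 68.65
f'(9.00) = 2605.00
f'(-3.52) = -179.47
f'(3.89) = 162.94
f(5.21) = 507.65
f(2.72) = 15.90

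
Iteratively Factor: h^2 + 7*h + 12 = (h + 4)*(h + 3)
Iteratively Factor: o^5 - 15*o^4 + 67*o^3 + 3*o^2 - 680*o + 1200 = (o - 4)*(o^4 - 11*o^3 + 23*o^2 + 95*o - 300) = (o - 5)*(o - 4)*(o^3 - 6*o^2 - 7*o + 60) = (o - 5)*(o - 4)^2*(o^2 - 2*o - 15) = (o - 5)*(o - 4)^2*(o + 3)*(o - 5)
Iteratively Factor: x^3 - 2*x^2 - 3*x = (x - 3)*(x^2 + x) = x*(x - 3)*(x + 1)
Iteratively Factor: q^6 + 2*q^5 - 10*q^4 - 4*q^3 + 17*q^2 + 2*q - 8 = (q - 2)*(q^5 + 4*q^4 - 2*q^3 - 8*q^2 + q + 4) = (q - 2)*(q + 1)*(q^4 + 3*q^3 - 5*q^2 - 3*q + 4) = (q - 2)*(q - 1)*(q + 1)*(q^3 + 4*q^2 - q - 4) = (q - 2)*(q - 1)*(q + 1)^2*(q^2 + 3*q - 4) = (q - 2)*(q - 1)*(q + 1)^2*(q + 4)*(q - 1)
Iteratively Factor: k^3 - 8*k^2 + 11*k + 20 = (k - 4)*(k^2 - 4*k - 5) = (k - 4)*(k + 1)*(k - 5)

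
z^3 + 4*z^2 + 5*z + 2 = (z + 1)^2*(z + 2)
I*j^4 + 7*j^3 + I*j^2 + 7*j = j*(j - 7*I)*(j + I)*(I*j + 1)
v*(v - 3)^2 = v^3 - 6*v^2 + 9*v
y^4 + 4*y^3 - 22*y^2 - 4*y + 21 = (y - 3)*(y - 1)*(y + 1)*(y + 7)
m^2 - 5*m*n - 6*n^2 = (m - 6*n)*(m + n)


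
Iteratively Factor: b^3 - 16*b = (b)*(b^2 - 16) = b*(b + 4)*(b - 4)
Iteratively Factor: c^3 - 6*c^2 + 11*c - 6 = (c - 3)*(c^2 - 3*c + 2) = (c - 3)*(c - 2)*(c - 1)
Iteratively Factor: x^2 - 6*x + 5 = (x - 5)*(x - 1)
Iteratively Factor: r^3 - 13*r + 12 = (r - 1)*(r^2 + r - 12) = (r - 1)*(r + 4)*(r - 3)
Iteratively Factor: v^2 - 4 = (v + 2)*(v - 2)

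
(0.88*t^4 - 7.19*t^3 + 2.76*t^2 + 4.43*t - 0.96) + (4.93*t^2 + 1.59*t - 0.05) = 0.88*t^4 - 7.19*t^3 + 7.69*t^2 + 6.02*t - 1.01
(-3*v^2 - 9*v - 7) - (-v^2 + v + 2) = -2*v^2 - 10*v - 9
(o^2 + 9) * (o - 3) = o^3 - 3*o^2 + 9*o - 27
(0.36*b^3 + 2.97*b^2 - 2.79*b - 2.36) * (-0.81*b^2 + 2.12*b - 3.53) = -0.2916*b^5 - 1.6425*b^4 + 7.2855*b^3 - 14.4873*b^2 + 4.8455*b + 8.3308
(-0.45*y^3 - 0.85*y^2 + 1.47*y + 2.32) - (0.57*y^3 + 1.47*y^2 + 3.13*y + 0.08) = -1.02*y^3 - 2.32*y^2 - 1.66*y + 2.24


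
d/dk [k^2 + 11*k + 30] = 2*k + 11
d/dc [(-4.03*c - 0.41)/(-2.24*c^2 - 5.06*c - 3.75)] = (-9.0272*c^2 - 1.8368*c + 13.0379)/(5.0176*c^4 + 22.6688*c^3 + 42.4036*c^2 + 37.95*c + 14.0625)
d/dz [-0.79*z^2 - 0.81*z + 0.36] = -1.58*z - 0.81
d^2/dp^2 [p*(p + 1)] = 2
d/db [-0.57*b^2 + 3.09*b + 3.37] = 3.09 - 1.14*b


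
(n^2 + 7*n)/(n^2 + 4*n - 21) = n/(n - 3)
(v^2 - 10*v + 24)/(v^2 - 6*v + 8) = (v - 6)/(v - 2)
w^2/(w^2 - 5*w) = w/(w - 5)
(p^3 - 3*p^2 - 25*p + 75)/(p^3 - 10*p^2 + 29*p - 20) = (p^2 + 2*p - 15)/(p^2 - 5*p + 4)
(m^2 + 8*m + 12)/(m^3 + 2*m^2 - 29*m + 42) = (m^2 + 8*m + 12)/(m^3 + 2*m^2 - 29*m + 42)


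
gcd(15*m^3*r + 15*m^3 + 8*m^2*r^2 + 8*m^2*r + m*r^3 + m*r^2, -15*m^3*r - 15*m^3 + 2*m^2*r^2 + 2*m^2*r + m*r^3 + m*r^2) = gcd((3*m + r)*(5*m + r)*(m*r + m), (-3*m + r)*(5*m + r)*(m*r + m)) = 5*m^2*r + 5*m^2 + m*r^2 + m*r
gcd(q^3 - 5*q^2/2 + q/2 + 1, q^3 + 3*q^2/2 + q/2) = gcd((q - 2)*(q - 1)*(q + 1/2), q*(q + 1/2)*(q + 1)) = q + 1/2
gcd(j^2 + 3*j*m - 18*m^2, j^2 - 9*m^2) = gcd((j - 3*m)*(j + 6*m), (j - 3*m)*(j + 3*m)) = j - 3*m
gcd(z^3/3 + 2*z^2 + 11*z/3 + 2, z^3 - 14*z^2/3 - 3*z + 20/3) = 1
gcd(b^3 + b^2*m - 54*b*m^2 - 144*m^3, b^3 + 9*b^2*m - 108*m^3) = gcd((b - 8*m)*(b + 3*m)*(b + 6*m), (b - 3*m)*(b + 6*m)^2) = b + 6*m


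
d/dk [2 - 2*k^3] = -6*k^2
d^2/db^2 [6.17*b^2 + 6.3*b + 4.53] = 12.3400000000000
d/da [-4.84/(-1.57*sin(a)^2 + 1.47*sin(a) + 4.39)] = (7.1148 - 15.1976*sin(a))*cos(a)/(-1.57*sin(a)^2 + 1.47*sin(a) + 4.39)^2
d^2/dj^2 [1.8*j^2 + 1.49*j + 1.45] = 3.60000000000000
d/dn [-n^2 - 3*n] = -2*n - 3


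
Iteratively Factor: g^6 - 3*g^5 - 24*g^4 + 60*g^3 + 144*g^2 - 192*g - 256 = (g - 4)*(g^5 + g^4 - 20*g^3 - 20*g^2 + 64*g + 64) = (g - 4)*(g + 1)*(g^4 - 20*g^2 + 64) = (g - 4)*(g + 1)*(g + 4)*(g^3 - 4*g^2 - 4*g + 16) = (g - 4)*(g - 2)*(g + 1)*(g + 4)*(g^2 - 2*g - 8) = (g - 4)*(g - 2)*(g + 1)*(g + 2)*(g + 4)*(g - 4)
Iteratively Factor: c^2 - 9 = (c - 3)*(c + 3)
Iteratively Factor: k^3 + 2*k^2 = (k)*(k^2 + 2*k) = k*(k + 2)*(k)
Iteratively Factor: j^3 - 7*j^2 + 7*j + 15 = (j + 1)*(j^2 - 8*j + 15) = (j - 3)*(j + 1)*(j - 5)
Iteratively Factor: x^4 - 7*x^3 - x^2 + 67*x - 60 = (x - 5)*(x^3 - 2*x^2 - 11*x + 12) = (x - 5)*(x + 3)*(x^2 - 5*x + 4) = (x - 5)*(x - 4)*(x + 3)*(x - 1)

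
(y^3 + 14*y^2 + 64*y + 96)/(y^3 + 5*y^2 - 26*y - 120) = (y + 4)/(y - 5)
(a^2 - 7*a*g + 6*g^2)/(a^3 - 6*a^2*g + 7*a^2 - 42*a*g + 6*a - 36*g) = (a - g)/(a^2 + 7*a + 6)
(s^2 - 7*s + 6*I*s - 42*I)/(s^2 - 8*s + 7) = (s + 6*I)/(s - 1)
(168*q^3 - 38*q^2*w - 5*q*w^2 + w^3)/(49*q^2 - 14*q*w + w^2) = (24*q^2 - 2*q*w - w^2)/(7*q - w)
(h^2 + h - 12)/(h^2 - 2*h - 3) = (h + 4)/(h + 1)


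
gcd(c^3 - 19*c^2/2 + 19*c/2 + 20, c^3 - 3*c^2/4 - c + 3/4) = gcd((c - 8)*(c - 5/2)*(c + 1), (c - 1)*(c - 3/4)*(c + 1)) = c + 1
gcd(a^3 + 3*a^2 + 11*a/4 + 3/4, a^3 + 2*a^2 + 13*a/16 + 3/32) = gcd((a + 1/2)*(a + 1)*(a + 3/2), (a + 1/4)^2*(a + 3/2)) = a + 3/2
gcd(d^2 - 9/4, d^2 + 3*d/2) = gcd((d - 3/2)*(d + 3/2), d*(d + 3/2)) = d + 3/2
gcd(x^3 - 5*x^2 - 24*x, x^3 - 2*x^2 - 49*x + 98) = 1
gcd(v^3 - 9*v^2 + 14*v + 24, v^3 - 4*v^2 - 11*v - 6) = v^2 - 5*v - 6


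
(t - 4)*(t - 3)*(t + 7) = t^3 - 37*t + 84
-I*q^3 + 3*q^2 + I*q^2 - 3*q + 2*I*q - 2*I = (q - 1)*(q + 2*I)*(-I*q + 1)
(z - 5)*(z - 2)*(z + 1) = z^3 - 6*z^2 + 3*z + 10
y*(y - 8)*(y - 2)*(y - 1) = y^4 - 11*y^3 + 26*y^2 - 16*y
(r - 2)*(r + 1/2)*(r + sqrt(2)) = r^3 - 3*r^2/2 + sqrt(2)*r^2 - 3*sqrt(2)*r/2 - r - sqrt(2)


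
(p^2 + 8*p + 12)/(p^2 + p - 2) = (p + 6)/(p - 1)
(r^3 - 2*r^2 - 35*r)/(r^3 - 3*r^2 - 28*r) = (r + 5)/(r + 4)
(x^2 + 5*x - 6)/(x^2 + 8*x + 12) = (x - 1)/(x + 2)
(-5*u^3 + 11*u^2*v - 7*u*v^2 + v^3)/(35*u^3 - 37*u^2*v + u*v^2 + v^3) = (-u + v)/(7*u + v)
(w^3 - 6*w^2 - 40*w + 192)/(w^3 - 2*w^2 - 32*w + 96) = (w - 8)/(w - 4)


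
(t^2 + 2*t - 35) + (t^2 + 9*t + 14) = 2*t^2 + 11*t - 21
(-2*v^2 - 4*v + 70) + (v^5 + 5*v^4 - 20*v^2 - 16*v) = v^5 + 5*v^4 - 22*v^2 - 20*v + 70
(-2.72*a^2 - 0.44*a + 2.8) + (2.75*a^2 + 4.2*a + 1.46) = 0.0299999999999998*a^2 + 3.76*a + 4.26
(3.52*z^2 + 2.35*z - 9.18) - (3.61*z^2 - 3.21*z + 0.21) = -0.0899999999999999*z^2 + 5.56*z - 9.39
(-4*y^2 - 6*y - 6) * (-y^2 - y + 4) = 4*y^4 + 10*y^3 - 4*y^2 - 18*y - 24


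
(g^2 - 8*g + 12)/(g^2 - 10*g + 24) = (g - 2)/(g - 4)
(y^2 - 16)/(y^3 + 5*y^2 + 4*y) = (y - 4)/(y*(y + 1))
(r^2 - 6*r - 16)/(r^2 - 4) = (r - 8)/(r - 2)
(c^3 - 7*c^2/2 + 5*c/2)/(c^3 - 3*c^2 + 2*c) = (c - 5/2)/(c - 2)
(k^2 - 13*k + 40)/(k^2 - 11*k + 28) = (k^2 - 13*k + 40)/(k^2 - 11*k + 28)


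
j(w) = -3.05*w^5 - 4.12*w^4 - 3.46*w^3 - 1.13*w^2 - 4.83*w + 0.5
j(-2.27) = 120.55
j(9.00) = -209787.61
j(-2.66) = 270.38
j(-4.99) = 7308.23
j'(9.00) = -112935.12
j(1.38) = -47.62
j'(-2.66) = -525.57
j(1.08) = -20.48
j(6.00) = -29872.84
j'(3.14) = -2106.95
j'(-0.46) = -5.07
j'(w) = -15.25*w^4 - 16.48*w^3 - 10.38*w^2 - 2.26*w - 4.83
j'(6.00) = -23715.75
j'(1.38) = -126.33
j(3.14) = -1464.44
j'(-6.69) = -26067.27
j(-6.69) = 33637.85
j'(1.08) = -60.89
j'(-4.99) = -7659.58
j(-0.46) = 2.70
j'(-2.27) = -265.34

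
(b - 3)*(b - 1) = b^2 - 4*b + 3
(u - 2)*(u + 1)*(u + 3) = u^3 + 2*u^2 - 5*u - 6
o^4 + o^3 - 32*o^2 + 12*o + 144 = (o - 4)*(o - 3)*(o + 2)*(o + 6)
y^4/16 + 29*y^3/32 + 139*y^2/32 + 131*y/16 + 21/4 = (y/4 + 1/2)*(y/4 + 1)*(y + 3/2)*(y + 7)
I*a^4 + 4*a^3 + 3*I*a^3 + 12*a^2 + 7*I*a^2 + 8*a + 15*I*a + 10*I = (a + 2)*(a - 5*I)*(a + I)*(I*a + I)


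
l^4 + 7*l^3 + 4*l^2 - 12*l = l*(l - 1)*(l + 2)*(l + 6)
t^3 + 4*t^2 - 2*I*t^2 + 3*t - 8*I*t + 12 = (t + 4)*(t - 3*I)*(t + I)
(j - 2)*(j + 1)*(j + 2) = j^3 + j^2 - 4*j - 4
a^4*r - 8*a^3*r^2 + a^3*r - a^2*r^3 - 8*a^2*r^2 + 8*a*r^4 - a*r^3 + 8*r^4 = (a - 8*r)*(a - r)*(a + r)*(a*r + r)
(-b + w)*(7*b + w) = -7*b^2 + 6*b*w + w^2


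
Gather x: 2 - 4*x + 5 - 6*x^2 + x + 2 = -6*x^2 - 3*x + 9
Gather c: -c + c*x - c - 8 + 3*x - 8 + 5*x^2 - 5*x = c*(x - 2) + 5*x^2 - 2*x - 16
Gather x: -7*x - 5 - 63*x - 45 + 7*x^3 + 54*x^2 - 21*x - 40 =7*x^3 + 54*x^2 - 91*x - 90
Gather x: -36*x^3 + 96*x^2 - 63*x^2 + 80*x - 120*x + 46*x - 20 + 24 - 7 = -36*x^3 + 33*x^2 + 6*x - 3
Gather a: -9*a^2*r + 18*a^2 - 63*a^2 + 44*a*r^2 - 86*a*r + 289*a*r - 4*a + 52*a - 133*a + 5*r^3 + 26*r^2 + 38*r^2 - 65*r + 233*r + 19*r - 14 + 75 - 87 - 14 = a^2*(-9*r - 45) + a*(44*r^2 + 203*r - 85) + 5*r^3 + 64*r^2 + 187*r - 40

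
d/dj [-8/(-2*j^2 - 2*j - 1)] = 16*(-2*j - 1)/(2*j^2 + 2*j + 1)^2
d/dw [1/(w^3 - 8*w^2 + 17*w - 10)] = (-3*w^2 + 16*w - 17)/(w^3 - 8*w^2 + 17*w - 10)^2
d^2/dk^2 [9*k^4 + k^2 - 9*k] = 108*k^2 + 2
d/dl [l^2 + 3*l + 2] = 2*l + 3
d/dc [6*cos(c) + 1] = -6*sin(c)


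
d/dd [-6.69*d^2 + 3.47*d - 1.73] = 3.47 - 13.38*d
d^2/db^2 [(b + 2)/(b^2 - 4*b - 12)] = 2/(b^3 - 18*b^2 + 108*b - 216)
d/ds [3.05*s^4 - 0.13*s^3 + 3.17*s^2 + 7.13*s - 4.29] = 12.2*s^3 - 0.39*s^2 + 6.34*s + 7.13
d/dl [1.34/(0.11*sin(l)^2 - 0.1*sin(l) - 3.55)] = (0.134 - 0.2948*sin(l))*cos(l)/(-0.11*sin(l)^2 + 0.1*sin(l) + 3.55)^2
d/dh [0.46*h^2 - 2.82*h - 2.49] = 0.92*h - 2.82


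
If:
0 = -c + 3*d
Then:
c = 3*d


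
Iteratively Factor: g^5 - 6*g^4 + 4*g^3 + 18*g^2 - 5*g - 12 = (g - 1)*(g^4 - 5*g^3 - g^2 + 17*g + 12) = (g - 1)*(g + 1)*(g^3 - 6*g^2 + 5*g + 12) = (g - 1)*(g + 1)^2*(g^2 - 7*g + 12) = (g - 3)*(g - 1)*(g + 1)^2*(g - 4)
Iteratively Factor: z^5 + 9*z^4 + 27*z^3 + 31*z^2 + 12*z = (z + 3)*(z^4 + 6*z^3 + 9*z^2 + 4*z) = (z + 3)*(z + 4)*(z^3 + 2*z^2 + z) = z*(z + 3)*(z + 4)*(z^2 + 2*z + 1) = z*(z + 1)*(z + 3)*(z + 4)*(z + 1)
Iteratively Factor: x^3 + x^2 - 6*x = (x - 2)*(x^2 + 3*x) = (x - 2)*(x + 3)*(x)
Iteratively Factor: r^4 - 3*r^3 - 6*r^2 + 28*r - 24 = (r - 2)*(r^3 - r^2 - 8*r + 12) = (r - 2)^2*(r^2 + r - 6) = (r - 2)^2*(r + 3)*(r - 2)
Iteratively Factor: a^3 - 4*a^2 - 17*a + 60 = (a - 3)*(a^2 - a - 20) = (a - 3)*(a + 4)*(a - 5)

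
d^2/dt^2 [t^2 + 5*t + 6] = 2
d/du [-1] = 0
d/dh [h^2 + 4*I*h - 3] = 2*h + 4*I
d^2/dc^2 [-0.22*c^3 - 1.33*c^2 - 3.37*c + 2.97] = -1.32*c - 2.66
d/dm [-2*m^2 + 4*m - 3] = 4 - 4*m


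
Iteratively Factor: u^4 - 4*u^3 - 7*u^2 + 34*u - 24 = (u - 2)*(u^3 - 2*u^2 - 11*u + 12) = (u - 4)*(u - 2)*(u^2 + 2*u - 3) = (u - 4)*(u - 2)*(u + 3)*(u - 1)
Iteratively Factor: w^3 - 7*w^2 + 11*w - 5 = (w - 5)*(w^2 - 2*w + 1) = (w - 5)*(w - 1)*(w - 1)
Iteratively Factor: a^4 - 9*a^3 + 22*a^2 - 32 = (a + 1)*(a^3 - 10*a^2 + 32*a - 32) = (a - 4)*(a + 1)*(a^2 - 6*a + 8) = (a - 4)*(a - 2)*(a + 1)*(a - 4)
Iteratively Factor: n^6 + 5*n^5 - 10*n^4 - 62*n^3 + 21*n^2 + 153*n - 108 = (n - 1)*(n^5 + 6*n^4 - 4*n^3 - 66*n^2 - 45*n + 108) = (n - 1)^2*(n^4 + 7*n^3 + 3*n^2 - 63*n - 108) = (n - 3)*(n - 1)^2*(n^3 + 10*n^2 + 33*n + 36) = (n - 3)*(n - 1)^2*(n + 4)*(n^2 + 6*n + 9) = (n - 3)*(n - 1)^2*(n + 3)*(n + 4)*(n + 3)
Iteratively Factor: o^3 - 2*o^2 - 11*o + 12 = (o - 1)*(o^2 - o - 12) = (o - 1)*(o + 3)*(o - 4)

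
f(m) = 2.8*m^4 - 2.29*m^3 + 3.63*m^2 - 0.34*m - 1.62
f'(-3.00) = -386.35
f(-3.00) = 320.70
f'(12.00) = 18451.10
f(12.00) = 54620.70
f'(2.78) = 207.38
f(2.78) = 143.53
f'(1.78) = 53.98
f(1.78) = 24.47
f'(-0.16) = -1.72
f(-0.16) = -1.46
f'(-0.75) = -14.37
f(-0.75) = 2.53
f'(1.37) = 25.51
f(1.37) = 8.70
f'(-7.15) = -4497.35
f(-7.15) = 8341.27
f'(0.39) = 2.11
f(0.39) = -1.27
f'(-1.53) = -67.64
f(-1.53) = 30.94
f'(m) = 11.2*m^3 - 6.87*m^2 + 7.26*m - 0.34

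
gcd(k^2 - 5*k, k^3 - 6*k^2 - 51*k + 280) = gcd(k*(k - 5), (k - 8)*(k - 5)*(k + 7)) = k - 5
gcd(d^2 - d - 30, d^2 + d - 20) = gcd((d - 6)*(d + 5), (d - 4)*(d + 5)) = d + 5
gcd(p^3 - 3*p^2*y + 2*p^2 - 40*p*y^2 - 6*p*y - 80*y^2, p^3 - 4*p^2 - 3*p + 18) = p + 2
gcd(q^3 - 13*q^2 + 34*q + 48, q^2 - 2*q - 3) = q + 1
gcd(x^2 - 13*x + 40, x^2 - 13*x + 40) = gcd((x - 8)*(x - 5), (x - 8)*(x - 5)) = x^2 - 13*x + 40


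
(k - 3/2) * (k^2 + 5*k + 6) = k^3 + 7*k^2/2 - 3*k/2 - 9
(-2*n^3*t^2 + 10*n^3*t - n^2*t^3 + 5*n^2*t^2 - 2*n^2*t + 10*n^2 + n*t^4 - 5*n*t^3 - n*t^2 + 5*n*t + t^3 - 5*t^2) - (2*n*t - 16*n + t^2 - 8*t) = -2*n^3*t^2 + 10*n^3*t - n^2*t^3 + 5*n^2*t^2 - 2*n^2*t + 10*n^2 + n*t^4 - 5*n*t^3 - n*t^2 + 3*n*t + 16*n + t^3 - 6*t^2 + 8*t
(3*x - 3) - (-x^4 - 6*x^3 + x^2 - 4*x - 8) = x^4 + 6*x^3 - x^2 + 7*x + 5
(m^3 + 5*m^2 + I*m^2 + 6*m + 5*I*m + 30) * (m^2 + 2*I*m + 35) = m^5 + 5*m^4 + 3*I*m^4 + 39*m^3 + 15*I*m^3 + 195*m^2 + 47*I*m^2 + 210*m + 235*I*m + 1050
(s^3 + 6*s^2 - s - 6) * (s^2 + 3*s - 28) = s^5 + 9*s^4 - 11*s^3 - 177*s^2 + 10*s + 168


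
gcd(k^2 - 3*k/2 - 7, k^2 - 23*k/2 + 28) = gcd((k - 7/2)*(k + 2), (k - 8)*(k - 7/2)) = k - 7/2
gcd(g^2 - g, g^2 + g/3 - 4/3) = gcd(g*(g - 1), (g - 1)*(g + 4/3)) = g - 1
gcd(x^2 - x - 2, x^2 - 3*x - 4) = x + 1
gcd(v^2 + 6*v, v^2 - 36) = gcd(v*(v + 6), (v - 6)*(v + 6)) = v + 6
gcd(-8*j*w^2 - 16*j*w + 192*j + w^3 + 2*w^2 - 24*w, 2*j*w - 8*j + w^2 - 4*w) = w - 4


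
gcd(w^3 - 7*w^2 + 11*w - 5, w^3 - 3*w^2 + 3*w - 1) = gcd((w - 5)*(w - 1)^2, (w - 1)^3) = w^2 - 2*w + 1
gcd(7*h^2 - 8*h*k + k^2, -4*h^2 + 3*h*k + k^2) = h - k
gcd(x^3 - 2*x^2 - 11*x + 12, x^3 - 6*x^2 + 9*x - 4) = x^2 - 5*x + 4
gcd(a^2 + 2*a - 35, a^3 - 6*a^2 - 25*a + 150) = a - 5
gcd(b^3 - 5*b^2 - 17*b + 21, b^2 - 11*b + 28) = b - 7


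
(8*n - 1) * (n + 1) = 8*n^2 + 7*n - 1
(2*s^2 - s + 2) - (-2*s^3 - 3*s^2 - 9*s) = 2*s^3 + 5*s^2 + 8*s + 2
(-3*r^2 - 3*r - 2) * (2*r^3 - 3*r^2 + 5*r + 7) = -6*r^5 + 3*r^4 - 10*r^3 - 30*r^2 - 31*r - 14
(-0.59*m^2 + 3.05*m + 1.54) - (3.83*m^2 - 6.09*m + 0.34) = -4.42*m^2 + 9.14*m + 1.2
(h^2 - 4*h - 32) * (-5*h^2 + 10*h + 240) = -5*h^4 + 30*h^3 + 360*h^2 - 1280*h - 7680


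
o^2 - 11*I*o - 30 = (o - 6*I)*(o - 5*I)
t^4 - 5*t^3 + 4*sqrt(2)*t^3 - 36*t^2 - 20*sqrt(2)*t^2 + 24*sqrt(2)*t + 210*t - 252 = (t - 3)*(t - 2)*(t - 3*sqrt(2))*(t + 7*sqrt(2))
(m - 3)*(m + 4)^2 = m^3 + 5*m^2 - 8*m - 48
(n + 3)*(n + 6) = n^2 + 9*n + 18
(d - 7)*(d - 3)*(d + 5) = d^3 - 5*d^2 - 29*d + 105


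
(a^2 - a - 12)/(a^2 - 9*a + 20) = (a + 3)/(a - 5)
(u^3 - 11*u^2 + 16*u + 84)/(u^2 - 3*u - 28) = (u^2 - 4*u - 12)/(u + 4)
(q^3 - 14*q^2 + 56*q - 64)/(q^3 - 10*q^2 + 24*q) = (q^2 - 10*q + 16)/(q*(q - 6))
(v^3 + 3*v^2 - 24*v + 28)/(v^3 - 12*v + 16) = (v + 7)/(v + 4)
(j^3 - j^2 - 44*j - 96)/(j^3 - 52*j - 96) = (j^2 + 7*j + 12)/(j^2 + 8*j + 12)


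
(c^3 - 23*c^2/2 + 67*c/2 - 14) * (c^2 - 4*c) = c^5 - 31*c^4/2 + 159*c^3/2 - 148*c^2 + 56*c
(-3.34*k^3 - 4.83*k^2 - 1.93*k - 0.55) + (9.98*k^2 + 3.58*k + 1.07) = -3.34*k^3 + 5.15*k^2 + 1.65*k + 0.52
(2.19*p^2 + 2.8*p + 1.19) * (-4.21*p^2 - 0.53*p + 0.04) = -9.2199*p^4 - 12.9487*p^3 - 6.4063*p^2 - 0.5187*p + 0.0476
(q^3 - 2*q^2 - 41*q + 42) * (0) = 0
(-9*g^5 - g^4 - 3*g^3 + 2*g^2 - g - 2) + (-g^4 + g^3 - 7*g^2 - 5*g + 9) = -9*g^5 - 2*g^4 - 2*g^3 - 5*g^2 - 6*g + 7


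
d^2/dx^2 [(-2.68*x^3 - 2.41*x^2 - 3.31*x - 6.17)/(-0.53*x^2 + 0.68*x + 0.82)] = (-8.88178419700125e-16*x^5 + 4.44089209850063e-16*x^4 + 8.404606*x^3 + 25.649442*x^2 + 6.10134*x + 10.618636)/(0.148877*x^6 - 0.573036*x^5 + 0.0442020000000001*x^4 + 1.458736*x^3 - 0.0683880000000003*x^2 - 1.371696*x - 0.551368)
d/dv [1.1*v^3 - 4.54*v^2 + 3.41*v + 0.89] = 3.3*v^2 - 9.08*v + 3.41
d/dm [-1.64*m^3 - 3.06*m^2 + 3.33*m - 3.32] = -4.92*m^2 - 6.12*m + 3.33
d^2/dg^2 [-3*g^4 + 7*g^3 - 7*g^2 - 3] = -36*g^2 + 42*g - 14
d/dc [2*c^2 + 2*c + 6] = 4*c + 2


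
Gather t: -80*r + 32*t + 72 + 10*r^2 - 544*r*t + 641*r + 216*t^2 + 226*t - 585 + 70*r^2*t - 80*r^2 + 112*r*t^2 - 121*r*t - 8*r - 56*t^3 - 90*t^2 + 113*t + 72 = -70*r^2 + 553*r - 56*t^3 + t^2*(112*r + 126) + t*(70*r^2 - 665*r + 371) - 441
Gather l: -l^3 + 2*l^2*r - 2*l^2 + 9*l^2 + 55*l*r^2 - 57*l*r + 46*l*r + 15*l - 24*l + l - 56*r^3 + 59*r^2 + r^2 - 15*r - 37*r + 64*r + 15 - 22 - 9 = -l^3 + l^2*(2*r + 7) + l*(55*r^2 - 11*r - 8) - 56*r^3 + 60*r^2 + 12*r - 16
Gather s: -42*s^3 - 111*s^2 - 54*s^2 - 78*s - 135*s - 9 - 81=-42*s^3 - 165*s^2 - 213*s - 90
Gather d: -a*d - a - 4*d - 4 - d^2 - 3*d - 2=-a - d^2 + d*(-a - 7) - 6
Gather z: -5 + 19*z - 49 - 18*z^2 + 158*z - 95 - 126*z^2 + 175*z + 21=-144*z^2 + 352*z - 128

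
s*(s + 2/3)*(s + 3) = s^3 + 11*s^2/3 + 2*s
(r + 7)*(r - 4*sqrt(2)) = r^2 - 4*sqrt(2)*r + 7*r - 28*sqrt(2)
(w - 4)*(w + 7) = w^2 + 3*w - 28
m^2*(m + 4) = m^3 + 4*m^2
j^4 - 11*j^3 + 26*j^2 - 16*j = j*(j - 8)*(j - 2)*(j - 1)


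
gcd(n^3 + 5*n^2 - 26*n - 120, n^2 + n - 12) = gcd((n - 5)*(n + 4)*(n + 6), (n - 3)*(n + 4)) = n + 4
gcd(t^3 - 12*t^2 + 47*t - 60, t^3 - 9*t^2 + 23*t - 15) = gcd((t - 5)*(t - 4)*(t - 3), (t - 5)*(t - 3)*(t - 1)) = t^2 - 8*t + 15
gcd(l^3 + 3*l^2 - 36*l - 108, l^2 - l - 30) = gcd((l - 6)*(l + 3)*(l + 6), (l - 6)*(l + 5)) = l - 6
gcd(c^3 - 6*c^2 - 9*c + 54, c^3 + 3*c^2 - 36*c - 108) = c^2 - 3*c - 18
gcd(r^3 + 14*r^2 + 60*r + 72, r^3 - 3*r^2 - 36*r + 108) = r + 6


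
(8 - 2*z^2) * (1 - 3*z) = 6*z^3 - 2*z^2 - 24*z + 8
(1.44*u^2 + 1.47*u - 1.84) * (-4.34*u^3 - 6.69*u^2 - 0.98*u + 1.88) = -6.2496*u^5 - 16.0134*u^4 - 3.2599*u^3 + 13.5762*u^2 + 4.5668*u - 3.4592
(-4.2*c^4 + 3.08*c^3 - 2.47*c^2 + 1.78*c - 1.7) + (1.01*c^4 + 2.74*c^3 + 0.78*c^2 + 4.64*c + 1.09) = -3.19*c^4 + 5.82*c^3 - 1.69*c^2 + 6.42*c - 0.61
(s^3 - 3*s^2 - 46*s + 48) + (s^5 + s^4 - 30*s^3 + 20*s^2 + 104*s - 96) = s^5 + s^4 - 29*s^3 + 17*s^2 + 58*s - 48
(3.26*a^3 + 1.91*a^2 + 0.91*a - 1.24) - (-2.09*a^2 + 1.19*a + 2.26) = 3.26*a^3 + 4.0*a^2 - 0.28*a - 3.5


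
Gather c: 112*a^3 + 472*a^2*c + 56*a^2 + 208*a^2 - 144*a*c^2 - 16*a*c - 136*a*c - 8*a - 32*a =112*a^3 + 264*a^2 - 144*a*c^2 - 40*a + c*(472*a^2 - 152*a)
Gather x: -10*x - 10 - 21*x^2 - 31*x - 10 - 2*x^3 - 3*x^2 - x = -2*x^3 - 24*x^2 - 42*x - 20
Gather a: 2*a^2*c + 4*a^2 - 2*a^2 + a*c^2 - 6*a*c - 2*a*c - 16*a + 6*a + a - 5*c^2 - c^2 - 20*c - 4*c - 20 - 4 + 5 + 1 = a^2*(2*c + 2) + a*(c^2 - 8*c - 9) - 6*c^2 - 24*c - 18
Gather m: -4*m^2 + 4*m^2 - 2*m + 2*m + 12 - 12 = 0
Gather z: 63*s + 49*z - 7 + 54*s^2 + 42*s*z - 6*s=54*s^2 + 57*s + z*(42*s + 49) - 7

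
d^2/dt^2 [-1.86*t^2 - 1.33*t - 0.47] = -3.72000000000000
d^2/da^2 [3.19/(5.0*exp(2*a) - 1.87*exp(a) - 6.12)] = ((5.9653 - 63.8*exp(a))*(-5.0*exp(2*a) + 1.87*exp(a) + 6.12) - 3.19*(10.0*exp(a) - 1.87)*(20.0*exp(a) - 3.74)*exp(a))*exp(a)/(-5.0*exp(2*a) + 1.87*exp(a) + 6.12)^3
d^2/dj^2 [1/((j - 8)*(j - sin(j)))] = ((1 - cos(j))*(j - sin(j))*(2*j - 16) - (j - 8)^2*(j - sin(j))*sin(j) + 2*(j - 8)^2*(cos(j) - 1)^2 + 2*(j - sin(j))^2)/((j - 8)^3*(j - sin(j))^3)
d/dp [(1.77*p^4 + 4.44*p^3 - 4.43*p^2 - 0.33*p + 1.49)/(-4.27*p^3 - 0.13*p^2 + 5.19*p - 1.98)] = (-7.5579*p^6 - 0.4602*p^5 + 8.0656*p^4 + 29.2506*p^3 - 30.3213*p^2 + 17.9302*p - 7.0797)/(18.2329*p^6 + 1.1102*p^5 - 44.3057*p^4 + 15.5598*p^3 + 27.4509*p^2 - 20.5524*p + 3.9204)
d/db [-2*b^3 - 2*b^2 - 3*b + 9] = -6*b^2 - 4*b - 3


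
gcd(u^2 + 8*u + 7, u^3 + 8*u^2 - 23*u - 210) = u + 7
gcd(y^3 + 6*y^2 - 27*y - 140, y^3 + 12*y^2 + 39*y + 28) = y^2 + 11*y + 28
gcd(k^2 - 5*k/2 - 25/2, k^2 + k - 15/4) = k + 5/2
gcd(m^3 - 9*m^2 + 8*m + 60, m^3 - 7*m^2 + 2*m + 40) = m^2 - 3*m - 10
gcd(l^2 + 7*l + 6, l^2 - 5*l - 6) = l + 1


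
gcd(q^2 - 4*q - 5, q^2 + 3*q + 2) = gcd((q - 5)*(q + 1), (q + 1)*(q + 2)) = q + 1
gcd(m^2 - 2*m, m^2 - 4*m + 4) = m - 2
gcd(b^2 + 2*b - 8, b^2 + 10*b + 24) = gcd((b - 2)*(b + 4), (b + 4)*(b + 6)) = b + 4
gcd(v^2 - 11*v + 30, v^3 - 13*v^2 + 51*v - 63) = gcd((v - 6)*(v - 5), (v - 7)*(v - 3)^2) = 1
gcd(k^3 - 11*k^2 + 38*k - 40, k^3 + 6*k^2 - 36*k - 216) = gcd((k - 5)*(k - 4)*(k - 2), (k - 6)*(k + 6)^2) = 1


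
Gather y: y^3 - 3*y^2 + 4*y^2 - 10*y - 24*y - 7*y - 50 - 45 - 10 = y^3 + y^2 - 41*y - 105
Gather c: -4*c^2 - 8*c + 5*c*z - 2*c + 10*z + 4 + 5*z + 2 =-4*c^2 + c*(5*z - 10) + 15*z + 6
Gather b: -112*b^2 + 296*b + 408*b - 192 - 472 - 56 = -112*b^2 + 704*b - 720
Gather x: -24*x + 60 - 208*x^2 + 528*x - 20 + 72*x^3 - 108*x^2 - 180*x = 72*x^3 - 316*x^2 + 324*x + 40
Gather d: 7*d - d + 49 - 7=6*d + 42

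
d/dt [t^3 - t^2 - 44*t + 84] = 3*t^2 - 2*t - 44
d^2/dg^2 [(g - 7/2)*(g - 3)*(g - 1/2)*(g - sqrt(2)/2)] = 12*g^2 - 42*g - 3*sqrt(2)*g + 7*sqrt(2) + 55/2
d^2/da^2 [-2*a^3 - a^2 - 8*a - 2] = -12*a - 2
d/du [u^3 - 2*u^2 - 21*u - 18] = 3*u^2 - 4*u - 21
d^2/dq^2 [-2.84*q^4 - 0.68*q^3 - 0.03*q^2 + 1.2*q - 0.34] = -34.08*q^2 - 4.08*q - 0.06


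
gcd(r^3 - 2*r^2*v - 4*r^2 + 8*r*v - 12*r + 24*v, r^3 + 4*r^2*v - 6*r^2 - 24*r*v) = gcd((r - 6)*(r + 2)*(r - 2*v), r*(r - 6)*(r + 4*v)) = r - 6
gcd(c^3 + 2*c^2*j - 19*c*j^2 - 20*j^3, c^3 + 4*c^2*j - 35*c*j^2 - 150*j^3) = c + 5*j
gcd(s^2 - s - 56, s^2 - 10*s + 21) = 1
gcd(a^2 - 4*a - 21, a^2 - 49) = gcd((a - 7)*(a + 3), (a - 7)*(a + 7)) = a - 7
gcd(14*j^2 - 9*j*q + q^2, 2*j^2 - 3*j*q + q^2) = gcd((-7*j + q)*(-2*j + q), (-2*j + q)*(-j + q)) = -2*j + q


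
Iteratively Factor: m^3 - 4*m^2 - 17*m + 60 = (m + 4)*(m^2 - 8*m + 15) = (m - 3)*(m + 4)*(m - 5)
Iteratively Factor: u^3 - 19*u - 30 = (u - 5)*(u^2 + 5*u + 6) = (u - 5)*(u + 2)*(u + 3)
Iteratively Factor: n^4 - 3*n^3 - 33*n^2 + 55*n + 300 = (n + 3)*(n^3 - 6*n^2 - 15*n + 100) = (n + 3)*(n + 4)*(n^2 - 10*n + 25) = (n - 5)*(n + 3)*(n + 4)*(n - 5)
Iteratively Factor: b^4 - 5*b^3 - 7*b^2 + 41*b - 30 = (b - 1)*(b^3 - 4*b^2 - 11*b + 30) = (b - 2)*(b - 1)*(b^2 - 2*b - 15) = (b - 2)*(b - 1)*(b + 3)*(b - 5)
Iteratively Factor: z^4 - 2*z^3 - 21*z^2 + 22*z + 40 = (z + 4)*(z^3 - 6*z^2 + 3*z + 10) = (z - 5)*(z + 4)*(z^2 - z - 2) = (z - 5)*(z + 1)*(z + 4)*(z - 2)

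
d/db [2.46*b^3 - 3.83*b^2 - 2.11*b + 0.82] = 7.38*b^2 - 7.66*b - 2.11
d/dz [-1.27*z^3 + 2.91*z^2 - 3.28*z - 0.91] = -3.81*z^2 + 5.82*z - 3.28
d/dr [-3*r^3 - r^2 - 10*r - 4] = -9*r^2 - 2*r - 10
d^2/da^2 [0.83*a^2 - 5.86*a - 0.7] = 1.66000000000000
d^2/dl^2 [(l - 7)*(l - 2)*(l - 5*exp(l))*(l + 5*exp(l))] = -100*l^2*exp(2*l) + 12*l^2 + 700*l*exp(2*l) - 54*l - 550*exp(2*l) + 28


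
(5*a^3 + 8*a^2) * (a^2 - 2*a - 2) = 5*a^5 - 2*a^4 - 26*a^3 - 16*a^2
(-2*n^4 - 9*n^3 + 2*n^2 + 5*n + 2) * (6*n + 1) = -12*n^5 - 56*n^4 + 3*n^3 + 32*n^2 + 17*n + 2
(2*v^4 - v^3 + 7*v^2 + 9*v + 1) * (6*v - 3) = 12*v^5 - 12*v^4 + 45*v^3 + 33*v^2 - 21*v - 3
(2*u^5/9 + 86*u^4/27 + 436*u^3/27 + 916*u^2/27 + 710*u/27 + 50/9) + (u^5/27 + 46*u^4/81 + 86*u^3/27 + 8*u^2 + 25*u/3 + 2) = 7*u^5/27 + 304*u^4/81 + 58*u^3/3 + 1132*u^2/27 + 935*u/27 + 68/9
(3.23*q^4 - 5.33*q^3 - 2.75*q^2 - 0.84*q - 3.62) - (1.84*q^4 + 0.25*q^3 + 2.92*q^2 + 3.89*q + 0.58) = 1.39*q^4 - 5.58*q^3 - 5.67*q^2 - 4.73*q - 4.2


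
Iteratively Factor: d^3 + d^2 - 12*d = (d)*(d^2 + d - 12) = d*(d + 4)*(d - 3)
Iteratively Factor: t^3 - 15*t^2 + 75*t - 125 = (t - 5)*(t^2 - 10*t + 25) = (t - 5)^2*(t - 5)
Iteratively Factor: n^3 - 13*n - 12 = (n + 3)*(n^2 - 3*n - 4) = (n + 1)*(n + 3)*(n - 4)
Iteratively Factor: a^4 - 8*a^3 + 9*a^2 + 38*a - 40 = (a - 5)*(a^3 - 3*a^2 - 6*a + 8) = (a - 5)*(a - 1)*(a^2 - 2*a - 8) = (a - 5)*(a - 4)*(a - 1)*(a + 2)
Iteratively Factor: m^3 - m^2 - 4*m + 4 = (m - 1)*(m^2 - 4) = (m - 1)*(m + 2)*(m - 2)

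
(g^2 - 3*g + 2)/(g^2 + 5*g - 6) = (g - 2)/(g + 6)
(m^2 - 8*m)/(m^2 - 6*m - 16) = m/(m + 2)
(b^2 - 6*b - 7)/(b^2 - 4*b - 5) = (b - 7)/(b - 5)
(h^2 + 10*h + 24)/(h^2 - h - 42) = (h + 4)/(h - 7)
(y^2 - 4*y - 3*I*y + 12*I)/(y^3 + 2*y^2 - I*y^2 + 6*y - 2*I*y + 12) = (y - 4)/(y^2 + 2*y*(1 + I) + 4*I)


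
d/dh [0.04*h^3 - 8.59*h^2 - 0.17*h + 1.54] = 0.12*h^2 - 17.18*h - 0.17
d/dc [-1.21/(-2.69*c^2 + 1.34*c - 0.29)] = (1.6214 - 6.5098*c)/(2.69*c^2 - 1.34*c + 0.29)^2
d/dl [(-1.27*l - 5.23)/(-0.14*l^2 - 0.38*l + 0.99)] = (0.1778*l^2 + 0.4826*l - (0.28*l + 0.38)*(1.27*l + 5.23) - 1.2573)/(0.14*l^2 + 0.38*l - 0.99)^2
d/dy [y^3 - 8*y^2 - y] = 3*y^2 - 16*y - 1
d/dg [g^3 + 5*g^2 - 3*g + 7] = 3*g^2 + 10*g - 3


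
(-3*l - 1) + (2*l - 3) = -l - 4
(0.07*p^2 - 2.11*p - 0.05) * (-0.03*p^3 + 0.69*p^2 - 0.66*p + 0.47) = -0.0021*p^5 + 0.1116*p^4 - 1.5006*p^3 + 1.391*p^2 - 0.9587*p - 0.0235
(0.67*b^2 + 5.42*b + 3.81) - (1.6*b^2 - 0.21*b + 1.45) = -0.93*b^2 + 5.63*b + 2.36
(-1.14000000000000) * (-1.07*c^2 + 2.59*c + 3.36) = 1.2198*c^2 - 2.9526*c - 3.8304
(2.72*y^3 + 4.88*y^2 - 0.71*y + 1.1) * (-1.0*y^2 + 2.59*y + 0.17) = -2.72*y^5 + 2.1648*y^4 + 13.8116*y^3 - 2.1093*y^2 + 2.7283*y + 0.187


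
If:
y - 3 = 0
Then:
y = 3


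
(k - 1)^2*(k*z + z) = k^3*z - k^2*z - k*z + z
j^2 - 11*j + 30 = (j - 6)*(j - 5)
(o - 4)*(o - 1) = o^2 - 5*o + 4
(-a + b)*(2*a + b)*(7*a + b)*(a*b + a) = -14*a^4*b - 14*a^4 + 5*a^3*b^2 + 5*a^3*b + 8*a^2*b^3 + 8*a^2*b^2 + a*b^4 + a*b^3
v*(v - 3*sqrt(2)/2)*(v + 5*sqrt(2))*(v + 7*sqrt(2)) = v^4 + 21*sqrt(2)*v^3/2 + 34*v^2 - 105*sqrt(2)*v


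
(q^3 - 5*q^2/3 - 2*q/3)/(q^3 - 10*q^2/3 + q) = (3*q^2 - 5*q - 2)/(3*q^2 - 10*q + 3)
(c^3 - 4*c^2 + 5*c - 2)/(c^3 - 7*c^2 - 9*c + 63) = (c^3 - 4*c^2 + 5*c - 2)/(c^3 - 7*c^2 - 9*c + 63)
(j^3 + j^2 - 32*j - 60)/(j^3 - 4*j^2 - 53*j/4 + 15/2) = 4*(j^2 + 7*j + 10)/(4*j^2 + 8*j - 5)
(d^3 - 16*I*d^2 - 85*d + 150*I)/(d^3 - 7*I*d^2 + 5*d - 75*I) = (d - 6*I)/(d + 3*I)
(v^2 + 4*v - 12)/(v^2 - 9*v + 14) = (v + 6)/(v - 7)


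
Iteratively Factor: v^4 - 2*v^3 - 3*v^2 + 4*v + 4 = (v + 1)*(v^3 - 3*v^2 + 4) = (v - 2)*(v + 1)*(v^2 - v - 2) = (v - 2)*(v + 1)^2*(v - 2)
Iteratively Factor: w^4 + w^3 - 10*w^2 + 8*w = (w - 1)*(w^3 + 2*w^2 - 8*w) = (w - 2)*(w - 1)*(w^2 + 4*w) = w*(w - 2)*(w - 1)*(w + 4)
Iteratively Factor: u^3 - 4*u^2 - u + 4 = (u + 1)*(u^2 - 5*u + 4) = (u - 1)*(u + 1)*(u - 4)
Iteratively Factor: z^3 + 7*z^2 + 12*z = (z)*(z^2 + 7*z + 12) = z*(z + 3)*(z + 4)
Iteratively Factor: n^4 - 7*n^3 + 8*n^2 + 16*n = (n - 4)*(n^3 - 3*n^2 - 4*n) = n*(n - 4)*(n^2 - 3*n - 4) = n*(n - 4)*(n + 1)*(n - 4)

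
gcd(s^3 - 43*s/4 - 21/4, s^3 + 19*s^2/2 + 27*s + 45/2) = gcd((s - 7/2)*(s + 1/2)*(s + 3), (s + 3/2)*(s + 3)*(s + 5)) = s + 3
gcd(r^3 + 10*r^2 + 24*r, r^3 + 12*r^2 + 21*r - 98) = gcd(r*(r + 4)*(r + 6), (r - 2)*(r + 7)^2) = 1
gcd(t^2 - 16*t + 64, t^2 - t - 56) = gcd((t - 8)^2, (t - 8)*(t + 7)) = t - 8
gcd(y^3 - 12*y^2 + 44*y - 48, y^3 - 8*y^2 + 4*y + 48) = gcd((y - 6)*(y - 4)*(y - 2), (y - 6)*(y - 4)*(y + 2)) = y^2 - 10*y + 24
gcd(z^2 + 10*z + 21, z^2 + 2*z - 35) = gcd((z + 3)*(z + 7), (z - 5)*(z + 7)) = z + 7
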